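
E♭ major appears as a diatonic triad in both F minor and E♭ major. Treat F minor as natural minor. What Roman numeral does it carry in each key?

VII in F minor; I in E♭ major

The scale of F minor (natural minor) is F G A♭ B♭ C D♭ E♭; E♭ is degree 7, and the triad built there (E♭-G-B♭) is major, so it is VII.
The scale of E♭ major is E♭ F G A♭ B♭ C D; E♭ is degree 1, and the triad built there (E♭-G-B♭) is major, so it is I.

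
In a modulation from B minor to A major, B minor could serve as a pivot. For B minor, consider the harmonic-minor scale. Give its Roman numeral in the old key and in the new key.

The scale of B minor (harmonic minor) is B C# D E F# G A#; B is degree 1, and the triad built there (B-D-F#) is minor, so it is i.
The scale of A major is A B C# D E F# G#; B is degree 2, and the triad built there (B-D-F#) is minor, so it is ii.

i in B minor; ii in A major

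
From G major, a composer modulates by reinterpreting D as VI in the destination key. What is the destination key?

F# minor

The numeral VI denotes a major triad on scale degree 6. With D on degree 6, the tonic of the new key is F#.
Degree 6 carries a major triad in minor keys, so the destination is F# minor.
Check: the diatonic triads of F# minor (natural minor) are F#m (i), G#dim (ii°), A (III), Bm (iv), C#m (v), D (VI), E (VII) — D is indeed VI.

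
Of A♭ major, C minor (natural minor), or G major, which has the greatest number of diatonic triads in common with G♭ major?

Triads of G♭ major: G♭ major (I), A♭ minor (ii), B♭ minor (iii), C♭ major (IV), D♭ major (V), E♭ minor (vi), F diminished (vii°).
A♭ major shares 2: B♭m, D♭.
C minor (natural minor) shares 0: none.
G major shares 0: none.
The most common triads (2) are shared with A♭ major.

A♭ major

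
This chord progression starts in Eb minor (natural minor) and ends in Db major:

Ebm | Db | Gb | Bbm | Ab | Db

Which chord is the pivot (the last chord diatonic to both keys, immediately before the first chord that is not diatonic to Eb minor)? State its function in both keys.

Bbm — v in Eb minor, vi in Db major

Chords diatonic to Eb minor: Ebm, Fdim, Gb, Abm, Bbm, Cb, Db.
Reading the progression, the first chord not in that set is Ab, so the modulation leaves Eb minor there.
The chord immediately before Ab is Bbm, which is diatonic to both keys: v in Eb minor and vi in Db major.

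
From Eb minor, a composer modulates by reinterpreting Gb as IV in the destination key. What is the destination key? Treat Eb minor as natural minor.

The numeral IV denotes a major triad on scale degree 4. With Gb on degree 4, the tonic of the new key is Db.
Degree 4 carries a major triad in major keys, so the destination is Db major.
Check: the diatonic triads of Db major are Db (I), Ebm (ii), Fm (iii), Gb (IV), Ab (V), Bbm (vi), Cdim (vii°) — Gb is indeed IV.

Db major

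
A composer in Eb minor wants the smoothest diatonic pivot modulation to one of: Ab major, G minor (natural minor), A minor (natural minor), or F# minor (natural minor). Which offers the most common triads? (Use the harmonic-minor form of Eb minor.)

G minor

Triads of Eb minor (harmonic minor): Eb minor (i), F diminished (ii°), Gb augmented (III+), Ab minor (iv), Bb major (V), Cb major (VI), D diminished (vii°).
Ab major shares 0: none.
G minor (natural minor) shares 1: Bb.
A minor (natural minor) shares 0: none.
F# minor (natural minor) shares 0: none.
The most common triads (1) are shared with G minor.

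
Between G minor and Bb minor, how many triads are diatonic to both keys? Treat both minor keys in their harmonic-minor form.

Diatonic triads of G minor (harmonic minor): Gm (i), Adim (ii°), Bbaug (III+), Cm (iv), D (V), Eb (VI), F#dim (vii°).
Diatonic triads of Bb minor (harmonic minor): Bbm (i), Cdim (ii°), Dbaug (III+), Ebm (iv), F (V), Gb (VI), Adim (vii°).
Matching root and quality in both lists: Adim.
That gives 1 common triad.

1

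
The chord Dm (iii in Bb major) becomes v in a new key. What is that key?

The numeral v denotes a minor triad on scale degree 5. With D on degree 5, the tonic of the new key is G.
Degree 5 carries a minor triad in natural-minor keys, so the destination is G minor.
Check: the diatonic triads of G minor (natural minor) are Gm (i), Adim (ii°), Bb (III), Cm (iv), Dm (v), Eb (VI), F (VII) — Dm is indeed v.

G minor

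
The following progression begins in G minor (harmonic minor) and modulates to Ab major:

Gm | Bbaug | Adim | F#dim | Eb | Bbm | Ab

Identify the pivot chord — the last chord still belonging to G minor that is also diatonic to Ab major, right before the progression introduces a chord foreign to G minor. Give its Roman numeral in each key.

Chords diatonic to G minor: Gm, Adim, Bbaug, Cm, D, Eb, F#dim.
Reading the progression, the first chord not in that set is Bbm, so the modulation leaves G minor there.
The chord immediately before Bbm is Eb, which is diatonic to both keys: VI in G minor and V in Ab major.

Eb — VI in G minor, V in Ab major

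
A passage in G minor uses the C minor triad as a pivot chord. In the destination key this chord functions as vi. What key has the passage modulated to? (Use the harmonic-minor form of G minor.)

Eb major

The numeral vi denotes a minor triad on scale degree 6. With C on degree 6, the tonic of the new key is Eb.
Degree 6 carries a minor triad in major keys, so the destination is Eb major.
Check: the diatonic triads of Eb major are Eb (I), Fm (ii), Gm (iii), Ab (IV), Bb (V), Cm (vi), Ddim (vii°) — C minor is indeed vi.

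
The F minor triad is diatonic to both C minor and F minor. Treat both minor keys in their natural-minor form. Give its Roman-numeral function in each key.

iv in C minor; i in F minor

The scale of C minor (natural minor) is C D Eb F G Ab Bb; F is degree 4, and the triad built there (F-Ab-C) is minor, so it is iv.
The scale of F minor (natural minor) is F G Ab Bb C Db Eb; F is degree 1, and the triad built there (F-Ab-C) is minor, so it is i.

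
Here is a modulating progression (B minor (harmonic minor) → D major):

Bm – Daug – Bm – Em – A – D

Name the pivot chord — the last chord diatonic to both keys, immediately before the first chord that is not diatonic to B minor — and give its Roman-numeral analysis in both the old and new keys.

Chords diatonic to B minor: Bm, C#dim, Daug, Em, F#, G, A#dim.
Reading the progression, the first chord not in that set is A, so the modulation leaves B minor there.
The chord immediately before A is Em, which is diatonic to both keys: iv in B minor and ii in D major.

Em — iv in B minor, ii in D major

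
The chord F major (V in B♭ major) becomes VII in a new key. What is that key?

The numeral VII denotes a major triad on scale degree 7. With F on degree 7, the tonic of the new key is G.
Degree 7 carries a major triad in natural-minor keys, so the destination is G minor.
Check: the diatonic triads of G minor (natural minor) are Gm (i), Adim (ii°), B♭ (III), Cm (iv), Dm (v), E♭ (VI), F (VII) — F major is indeed VII.

G minor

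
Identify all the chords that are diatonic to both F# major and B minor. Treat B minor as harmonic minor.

F#

Triads in F# major: F# (I), G#m (ii), A#m (iii), B (IV), C# (V), D#m (vi), E#dim (vii°).
Triads in B minor (harmonic minor): Bm (i), C#dim (ii°), Daug (III+), Em (iv), F# (V), G (VI), A#dim (vii°).
Shared triads with their functions: F# (I in F# major, V in B minor).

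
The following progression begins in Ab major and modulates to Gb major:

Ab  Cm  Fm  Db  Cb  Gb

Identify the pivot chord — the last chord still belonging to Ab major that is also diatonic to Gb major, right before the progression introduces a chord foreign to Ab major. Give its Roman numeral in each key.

Db — IV in Ab major, V in Gb major

Chords diatonic to Ab major: Ab, Bbm, Cm, Db, Eb, Fm, Gdim.
Reading the progression, the first chord not in that set is Cb, so the modulation leaves Ab major there.
The chord immediately before Cb is Db, which is diatonic to both keys: IV in Ab major and V in Gb major.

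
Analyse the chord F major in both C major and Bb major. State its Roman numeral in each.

The scale of C major is C D E F G A B; F is degree 4, and the triad built there (F-A-C) is major, so it is IV.
The scale of Bb major is Bb C D Eb F G A; F is degree 5, and the triad built there (F-A-C) is major, so it is V.

IV in C major; V in Bb major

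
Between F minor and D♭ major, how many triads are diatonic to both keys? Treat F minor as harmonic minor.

3

Diatonic triads of F minor (harmonic minor): Fm (i), Gdim (ii°), A♭aug (III+), B♭m (iv), C (V), D♭ (VI), Edim (vii°).
Diatonic triads of D♭ major: D♭ (I), E♭m (ii), Fm (iii), G♭ (IV), A♭ (V), B♭m (vi), Cdim (vii°).
Matching root and quality in both lists: Fm, B♭m, D♭.
That gives 3 common triads.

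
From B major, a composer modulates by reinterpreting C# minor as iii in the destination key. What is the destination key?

The numeral iii denotes a minor triad on scale degree 3. With C# on degree 3, the tonic of the new key is A.
Degree 3 carries a minor triad in major keys, so the destination is A major.
Check: the diatonic triads of A major are A (I), Bm (ii), C#m (iii), D (IV), E (V), F#m (vi), G#dim (vii°) — C# minor is indeed iii.

A major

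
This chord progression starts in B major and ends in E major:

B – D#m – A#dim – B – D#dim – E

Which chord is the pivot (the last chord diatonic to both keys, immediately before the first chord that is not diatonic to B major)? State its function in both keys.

Chords diatonic to B major: B, C#m, D#m, E, F#, G#m, A#dim.
Reading the progression, the first chord not in that set is D#dim, so the modulation leaves B major there.
The chord immediately before D#dim is B, which is diatonic to both keys: I in B major and V in E major.

B — I in B major, V in E major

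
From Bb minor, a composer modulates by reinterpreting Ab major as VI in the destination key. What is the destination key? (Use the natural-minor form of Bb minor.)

C minor

The numeral VI denotes a major triad on scale degree 6. With Ab on degree 6, the tonic of the new key is C.
Degree 6 carries a major triad in minor keys, so the destination is C minor.
Check: the diatonic triads of C minor (natural minor) are Cm (i), Ddim (ii°), Eb (III), Fm (iv), Gm (v), Ab (VI), Bb (VII) — Ab major is indeed VI.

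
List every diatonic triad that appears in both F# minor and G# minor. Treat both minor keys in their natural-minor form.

C#m, E

Triads in F# minor (natural minor): F#m (i), G#dim (ii°), A (III), Bm (iv), C#m (v), D (VI), E (VII).
Triads in G# minor (natural minor): G#m (i), A#dim (ii°), B (III), C#m (iv), D#m (v), E (VI), F# (VII).
Shared triads with their functions: C#m (v in F# minor, iv in G# minor); E (VII in F# minor, VI in G# minor).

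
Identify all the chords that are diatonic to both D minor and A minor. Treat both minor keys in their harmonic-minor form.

Dm

Triads in D minor (harmonic minor): Dm (i), Edim (ii°), Faug (III+), Gm (iv), A (V), B♭ (VI), C♯dim (vii°).
Triads in A minor (harmonic minor): Am (i), Bdim (ii°), Caug (III+), Dm (iv), E (V), F (VI), G♯dim (vii°).
Shared triads with their functions: Dm (i in D minor, iv in A minor).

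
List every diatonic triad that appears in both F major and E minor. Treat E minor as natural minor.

Triads in F major: F (I), Gm (ii), Am (iii), B♭ (IV), C (V), Dm (vi), Edim (vii°).
Triads in E minor (natural minor): Em (i), F♯dim (ii°), G (III), Am (iv), Bm (v), C (VI), D (VII).
Shared triads with their functions: Am (iii in F major, iv in E minor); C (V in F major, VI in E minor).

Am, C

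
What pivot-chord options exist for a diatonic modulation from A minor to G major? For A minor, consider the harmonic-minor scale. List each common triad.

Am

Triads in A minor (harmonic minor): Am (i), Bdim (ii°), Caug (III+), Dm (iv), E (V), F (VI), G#dim (vii°).
Triads in G major: G (I), Am (ii), Bm (iii), C (IV), D (V), Em (vi), F#dim (vii°).
Shared triads with their functions: Am (i in A minor, ii in G major).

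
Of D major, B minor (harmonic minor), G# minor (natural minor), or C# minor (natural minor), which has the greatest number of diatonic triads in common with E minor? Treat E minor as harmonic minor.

C# minor

Triads of E minor (harmonic minor): E minor (i), F# diminished (ii°), G augmented (III+), A minor (iv), B major (V), C major (VI), D# diminished (vii°).
D major shares 1: Em.
B minor (harmonic minor) shares 1: Em.
G# minor (natural minor) shares 1: B.
C# minor (natural minor) shares 2: B, D#dim.
The most common triads (2) are shared with C# minor.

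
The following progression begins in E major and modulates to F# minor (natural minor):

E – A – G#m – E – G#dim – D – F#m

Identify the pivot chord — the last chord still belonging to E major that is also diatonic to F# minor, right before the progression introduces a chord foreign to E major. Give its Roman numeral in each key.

Chords diatonic to E major: E, F#m, G#m, A, B, C#m, D#dim.
Reading the progression, the first chord not in that set is G#dim, so the modulation leaves E major there.
The chord immediately before G#dim is E, which is diatonic to both keys: I in E major and VII in F# minor.

E — I in E major, VII in F# minor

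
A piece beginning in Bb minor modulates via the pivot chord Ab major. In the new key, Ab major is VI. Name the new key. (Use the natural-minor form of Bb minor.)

The numeral VI denotes a major triad on scale degree 6. With Ab on degree 6, the tonic of the new key is C.
Degree 6 carries a major triad in minor keys, so the destination is C minor.
Check: the diatonic triads of C minor (natural minor) are Cm (i), Ddim (ii°), Eb (III), Fm (iv), Gm (v), Ab (VI), Bb (VII) — Ab major is indeed VI.

C minor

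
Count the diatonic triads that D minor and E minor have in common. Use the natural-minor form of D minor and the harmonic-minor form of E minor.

2

Diatonic triads of D minor (natural minor): Dm (i), Edim (ii°), F (III), Gm (iv), Am (v), Bb (VI), C (VII).
Diatonic triads of E minor (harmonic minor): Em (i), F#dim (ii°), Gaug (III+), Am (iv), B (V), C (VI), D#dim (vii°).
Matching root and quality in both lists: Am, C.
That gives 2 common triads.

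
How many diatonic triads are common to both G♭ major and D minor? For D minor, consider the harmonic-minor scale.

Diatonic triads of G♭ major: G♭ major (I), A♭ minor (ii), B♭ minor (iii), C♭ major (IV), D♭ major (V), E♭ minor (vi), F diminished (vii°).
Diatonic triads of D minor (harmonic minor): D minor (i), E diminished (ii°), F augmented (III+), G minor (iv), A major (V), B♭ major (VI), C♯ diminished (vii°).
No triad has the same root and quality in both keys.

0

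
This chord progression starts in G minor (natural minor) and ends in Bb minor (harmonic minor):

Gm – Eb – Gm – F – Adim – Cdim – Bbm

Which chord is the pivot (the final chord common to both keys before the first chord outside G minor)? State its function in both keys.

Adim — ii° in G minor, vii° in Bb minor

Chords diatonic to G minor: Gm, Adim, Bb, Cm, Dm, Eb, F.
Reading the progression, the first chord not in that set is Cdim, so the modulation leaves G minor there.
The chord immediately before Cdim is Adim, which is diatonic to both keys: ii° in G minor and vii° in Bb minor.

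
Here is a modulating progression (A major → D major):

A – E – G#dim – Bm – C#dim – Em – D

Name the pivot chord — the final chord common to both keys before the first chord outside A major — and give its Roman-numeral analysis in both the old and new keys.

Bm — ii in A major, vi in D major

Chords diatonic to A major: A, Bm, C#m, D, E, F#m, G#dim.
Reading the progression, the first chord not in that set is C#dim, so the modulation leaves A major there.
The chord immediately before C#dim is Bm, which is diatonic to both keys: ii in A major and vi in D major.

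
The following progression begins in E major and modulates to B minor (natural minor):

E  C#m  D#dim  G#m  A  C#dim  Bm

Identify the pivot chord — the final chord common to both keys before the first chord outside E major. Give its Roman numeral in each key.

A — IV in E major, VII in B minor

Chords diatonic to E major: E, F#m, G#m, A, B, C#m, D#dim.
Reading the progression, the first chord not in that set is C#dim, so the modulation leaves E major there.
The chord immediately before C#dim is A, which is diatonic to both keys: IV in E major and VII in B minor.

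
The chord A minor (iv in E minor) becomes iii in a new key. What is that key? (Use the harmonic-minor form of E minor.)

The numeral iii denotes a minor triad on scale degree 3. With A on degree 3, the tonic of the new key is F.
Degree 3 carries a minor triad in major keys, so the destination is F major.
Check: the diatonic triads of F major are F (I), Gm (ii), Am (iii), B♭ (IV), C (V), Dm (vi), Edim (vii°) — A minor is indeed iii.

F major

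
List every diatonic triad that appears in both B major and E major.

Triads in B major: B (I), C#m (ii), D#m (iii), E (IV), F# (V), G#m (vi), A#dim (vii°).
Triads in E major: E (I), F#m (ii), G#m (iii), A (IV), B (V), C#m (vi), D#dim (vii°).
Shared triads with their functions: B (I in B major, V in E major); C#m (ii in B major, vi in E major); E (IV in B major, I in E major); G#m (vi in B major, iii in E major).

B, C#m, E, G#m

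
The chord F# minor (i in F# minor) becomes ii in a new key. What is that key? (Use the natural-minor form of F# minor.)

The numeral ii denotes a minor triad on scale degree 2. With F# on degree 2, the tonic of the new key is E.
Degree 2 carries a minor triad in major keys, so the destination is E major.
Check: the diatonic triads of E major are E (I), F#m (ii), G#m (iii), A (IV), B (V), C#m (vi), D#dim (vii°) — F# minor is indeed ii.

E major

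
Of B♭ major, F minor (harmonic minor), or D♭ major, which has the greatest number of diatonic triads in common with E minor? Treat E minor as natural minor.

Triads of E minor (natural minor): E minor (i), F♯ diminished (ii°), G major (III), A minor (iv), B minor (v), C major (VI), D major (VII).
B♭ major shares 0: none.
F minor (harmonic minor) shares 1: C.
D♭ major shares 0: none.
The most common triads (1) are shared with F minor.

F minor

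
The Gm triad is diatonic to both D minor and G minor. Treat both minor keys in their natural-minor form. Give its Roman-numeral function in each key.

iv in D minor; i in G minor

The scale of D minor (natural minor) is D E F G A Bb C; G is degree 4, and the triad built there (G-Bb-D) is minor, so it is iv.
The scale of G minor (natural minor) is G A Bb C D Eb F; G is degree 1, and the triad built there (G-Bb-D) is minor, so it is i.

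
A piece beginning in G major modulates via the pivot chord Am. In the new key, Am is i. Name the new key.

A minor

The numeral i denotes a minor triad on scale degree 1. With A on degree 1, the tonic of the new key is A.
Degree 1 carries a minor triad in minor keys, so the destination is A minor.
Check: the diatonic triads of A minor (natural minor) are Am (i), Bdim (ii°), C (III), Dm (iv), Em (v), F (VI), G (VII) — Am is indeed i.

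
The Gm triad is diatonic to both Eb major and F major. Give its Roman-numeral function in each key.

iii in Eb major; ii in F major

The scale of Eb major is Eb F G Ab Bb C D; G is degree 3, and the triad built there (G-Bb-D) is minor, so it is iii.
The scale of F major is F G A Bb C D E; G is degree 2, and the triad built there (G-Bb-D) is minor, so it is ii.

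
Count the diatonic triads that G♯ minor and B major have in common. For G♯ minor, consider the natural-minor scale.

Diatonic triads of G♯ minor (natural minor): G♯m (i), A♯dim (ii°), B (III), C♯m (iv), D♯m (v), E (VI), F♯ (VII).
Diatonic triads of B major: B (I), C♯m (ii), D♯m (iii), E (IV), F♯ (V), G♯m (vi), A♯dim (vii°).
Matching root and quality in both lists: G♯m, A♯dim, B, C♯m, D♯m, E, F♯.
That gives 7 common triads.

7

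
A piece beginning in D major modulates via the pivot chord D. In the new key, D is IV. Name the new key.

A major

The numeral IV denotes a major triad on scale degree 4. With D on degree 4, the tonic of the new key is A.
Degree 4 carries a major triad in major keys, so the destination is A major.
Check: the diatonic triads of A major are A (I), Bm (ii), C♯m (iii), D (IV), E (V), F♯m (vi), G♯dim (vii°) — D is indeed IV.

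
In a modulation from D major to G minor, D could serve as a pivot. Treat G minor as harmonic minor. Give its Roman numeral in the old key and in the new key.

I in D major; V in G minor

The scale of D major is D E F♯ G A B C♯; D is degree 1, and the triad built there (D-F♯-A) is major, so it is I.
The scale of G minor (harmonic minor) is G A B♭ C D E♭ F♯; D is degree 5, and the triad built there (D-F♯-A) is major, so it is V.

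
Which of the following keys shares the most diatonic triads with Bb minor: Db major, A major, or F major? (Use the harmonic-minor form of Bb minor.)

Db major

Triads of Bb minor (harmonic minor): Bbm (i), Cdim (ii°), Dbaug (III+), Ebm (iv), F (V), Gb (VI), Adim (vii°).
Db major shares 4: Bbm, Cdim, Ebm, Gb.
A major shares 0: none.
F major shares 1: F.
The most common triads (4) are shared with Db major.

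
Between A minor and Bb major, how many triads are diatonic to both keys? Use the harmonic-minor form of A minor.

Diatonic triads of A minor (harmonic minor): Am (i), Bdim (ii°), Caug (III+), Dm (iv), E (V), F (VI), G#dim (vii°).
Diatonic triads of Bb major: Bb (I), Cm (ii), Dm (iii), Eb (IV), F (V), Gm (vi), Adim (vii°).
Matching root and quality in both lists: Dm, F.
That gives 2 common triads.

2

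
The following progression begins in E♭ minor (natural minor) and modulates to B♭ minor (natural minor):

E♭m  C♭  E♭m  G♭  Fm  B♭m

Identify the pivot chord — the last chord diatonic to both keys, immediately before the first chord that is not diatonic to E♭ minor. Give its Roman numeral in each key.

Chords diatonic to E♭ minor: E♭m, Fdim, G♭, A♭m, B♭m, C♭, D♭.
Reading the progression, the first chord not in that set is Fm, so the modulation leaves E♭ minor there.
The chord immediately before Fm is G♭, which is diatonic to both keys: III in E♭ minor and VI in B♭ minor.

G♭ — III in E♭ minor, VI in B♭ minor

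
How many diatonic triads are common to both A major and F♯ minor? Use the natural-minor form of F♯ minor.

7

Diatonic triads of A major: A (I), Bm (ii), C♯m (iii), D (IV), E (V), F♯m (vi), G♯dim (vii°).
Diatonic triads of F♯ minor (natural minor): F♯m (i), G♯dim (ii°), A (III), Bm (iv), C♯m (v), D (VI), E (VII).
Matching root and quality in both lists: A, Bm, C♯m, D, E, F♯m, G♯dim.
That gives 7 common triads.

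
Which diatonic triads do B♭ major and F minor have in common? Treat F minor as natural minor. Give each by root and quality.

Cm, E♭

Triads in B♭ major: B♭ (I), Cm (ii), Dm (iii), E♭ (IV), F (V), Gm (vi), Adim (vii°).
Triads in F minor (natural minor): Fm (i), Gdim (ii°), A♭ (III), B♭m (iv), Cm (v), D♭ (VI), E♭ (VII).
Shared triads with their functions: Cm (ii in B♭ major, v in F minor); E♭ (IV in B♭ major, VII in F minor).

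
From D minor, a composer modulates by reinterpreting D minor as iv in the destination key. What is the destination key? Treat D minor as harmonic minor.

A minor

The numeral iv denotes a minor triad on scale degree 4. With D on degree 4, the tonic of the new key is A.
Degree 4 carries a minor triad in minor keys, so the destination is A minor.
Check: the diatonic triads of A minor (natural minor) are Am (i), Bdim (ii°), C (III), Dm (iv), Em (v), F (VI), G (VII) — D minor is indeed iv.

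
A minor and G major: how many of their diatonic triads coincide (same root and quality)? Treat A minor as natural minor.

4

Diatonic triads of A minor (natural minor): A minor (i), B diminished (ii°), C major (III), D minor (iv), E minor (v), F major (VI), G major (VII).
Diatonic triads of G major: G major (I), A minor (ii), B minor (iii), C major (IV), D major (V), E minor (vi), F# diminished (vii°).
Matching root and quality in both lists: A minor, C major, E minor, G major.
That gives 4 common triads.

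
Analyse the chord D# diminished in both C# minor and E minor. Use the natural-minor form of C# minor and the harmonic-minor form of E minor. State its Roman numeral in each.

The scale of C# minor (natural minor) is C# D# E F# G# A B; D# is degree 2, and the triad built there (D#-F#-A) is diminished, so it is ii°.
The scale of E minor (harmonic minor) is E F# G A B C D#; D# is degree 7, and the triad built there (D#-F#-A) is diminished, so it is vii°.

ii° in C# minor; vii° in E minor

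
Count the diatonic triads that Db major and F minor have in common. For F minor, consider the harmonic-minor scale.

Diatonic triads of Db major: Db (I), Ebm (ii), Fm (iii), Gb (IV), Ab (V), Bbm (vi), Cdim (vii°).
Diatonic triads of F minor (harmonic minor): Fm (i), Gdim (ii°), Abaug (III+), Bbm (iv), C (V), Db (VI), Edim (vii°).
Matching root and quality in both lists: Db, Fm, Bbm.
That gives 3 common triads.

3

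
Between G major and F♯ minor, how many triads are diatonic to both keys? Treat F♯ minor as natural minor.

Diatonic triads of G major: G major (I), A minor (ii), B minor (iii), C major (IV), D major (V), E minor (vi), F♯ diminished (vii°).
Diatonic triads of F♯ minor (natural minor): F♯ minor (i), G♯ diminished (ii°), A major (III), B minor (iv), C♯ minor (v), D major (VI), E major (VII).
Matching root and quality in both lists: B minor, D major.
That gives 2 common triads.

2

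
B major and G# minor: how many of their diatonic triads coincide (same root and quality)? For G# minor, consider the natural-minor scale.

Diatonic triads of B major: B major (I), C# minor (ii), D# minor (iii), E major (IV), F# major (V), G# minor (vi), A# diminished (vii°).
Diatonic triads of G# minor (natural minor): G# minor (i), A# diminished (ii°), B major (III), C# minor (iv), D# minor (v), E major (VI), F# major (VII).
Matching root and quality in both lists: B major, C# minor, D# minor, E major, F# major, G# minor, A# diminished.
That gives 7 common triads.

7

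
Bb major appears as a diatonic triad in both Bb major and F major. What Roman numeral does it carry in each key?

I in Bb major; IV in F major

The scale of Bb major is Bb C D Eb F G A; Bb is degree 1, and the triad built there (Bb-D-F) is major, so it is I.
The scale of F major is F G A Bb C D E; Bb is degree 4, and the triad built there (Bb-D-F) is major, so it is IV.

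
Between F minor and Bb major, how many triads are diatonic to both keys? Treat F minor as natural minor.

2

Diatonic triads of F minor (natural minor): Fm (i), Gdim (ii°), Ab (III), Bbm (iv), Cm (v), Db (VI), Eb (VII).
Diatonic triads of Bb major: Bb (I), Cm (ii), Dm (iii), Eb (IV), F (V), Gm (vi), Adim (vii°).
Matching root and quality in both lists: Cm, Eb.
That gives 2 common triads.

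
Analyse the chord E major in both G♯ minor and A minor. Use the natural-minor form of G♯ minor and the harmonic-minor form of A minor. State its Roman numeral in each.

The scale of G♯ minor (natural minor) is G♯ A♯ B C♯ D♯ E F♯; E is degree 6, and the triad built there (E-G♯-B) is major, so it is VI.
The scale of A minor (harmonic minor) is A B C D E F G♯; E is degree 5, and the triad built there (E-G♯-B) is major, so it is V.

VI in G♯ minor; V in A minor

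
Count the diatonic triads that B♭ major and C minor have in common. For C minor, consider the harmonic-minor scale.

Diatonic triads of B♭ major: B♭ major (I), C minor (ii), D minor (iii), E♭ major (IV), F major (V), G minor (vi), A diminished (vii°).
Diatonic triads of C minor (harmonic minor): C minor (i), D diminished (ii°), E♭ augmented (III+), F minor (iv), G major (V), A♭ major (VI), B diminished (vii°).
Matching root and quality in both lists: C minor.
That gives 1 common triad.

1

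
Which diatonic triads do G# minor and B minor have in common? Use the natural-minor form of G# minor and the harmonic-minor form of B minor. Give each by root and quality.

Triads in G# minor (natural minor): G#m (i), A#dim (ii°), B (III), C#m (iv), D#m (v), E (VI), F# (VII).
Triads in B minor (harmonic minor): Bm (i), C#dim (ii°), Daug (III+), Em (iv), F# (V), G (VI), A#dim (vii°).
Shared triads with their functions: A#dim (ii° in G# minor, vii° in B minor); F# (VII in G# minor, V in B minor).

A#dim, F#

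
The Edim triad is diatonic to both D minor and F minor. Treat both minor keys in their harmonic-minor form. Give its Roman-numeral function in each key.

ii° in D minor; vii° in F minor

The scale of D minor (harmonic minor) is D E F G A Bb C#; E is degree 2, and the triad built there (E-G-Bb) is diminished, so it is ii°.
The scale of F minor (harmonic minor) is F G Ab Bb C Db E; E is degree 7, and the triad built there (E-G-Bb) is diminished, so it is vii°.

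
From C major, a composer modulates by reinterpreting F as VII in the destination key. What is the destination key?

The numeral VII denotes a major triad on scale degree 7. With F on degree 7, the tonic of the new key is G.
Degree 7 carries a major triad in natural-minor keys, so the destination is G minor.
Check: the diatonic triads of G minor (natural minor) are Gm (i), Adim (ii°), B♭ (III), Cm (iv), Dm (v), E♭ (VI), F (VII) — F is indeed VII.

G minor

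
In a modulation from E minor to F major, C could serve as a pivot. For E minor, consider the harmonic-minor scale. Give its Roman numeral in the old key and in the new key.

VI in E minor; V in F major

The scale of E minor (harmonic minor) is E F# G A B C D#; C is degree 6, and the triad built there (C-E-G) is major, so it is VI.
The scale of F major is F G A Bb C D E; C is degree 5, and the triad built there (C-E-G) is major, so it is V.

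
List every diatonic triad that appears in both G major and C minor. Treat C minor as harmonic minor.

Triads in G major: G (I), Am (ii), Bm (iii), C (IV), D (V), Em (vi), F#dim (vii°).
Triads in C minor (harmonic minor): Cm (i), Ddim (ii°), Ebaug (III+), Fm (iv), G (V), Ab (VI), Bdim (vii°).
Shared triads with their functions: G (I in G major, V in C minor).

G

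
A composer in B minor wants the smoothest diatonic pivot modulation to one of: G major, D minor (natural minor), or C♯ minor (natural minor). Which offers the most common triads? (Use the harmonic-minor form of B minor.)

Triads of B minor (harmonic minor): B minor (i), C♯ diminished (ii°), D augmented (III+), E minor (iv), F♯ major (V), G major (VI), A♯ diminished (vii°).
G major shares 3: Bm, Em, G.
D minor (natural minor) shares 0: none.
C♯ minor (natural minor) shares 0: none.
The most common triads (3) are shared with G major.

G major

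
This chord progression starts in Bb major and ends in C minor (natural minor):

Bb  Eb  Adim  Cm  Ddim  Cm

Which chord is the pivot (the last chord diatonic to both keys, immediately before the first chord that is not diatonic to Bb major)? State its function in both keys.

Chords diatonic to Bb major: Bb, Cm, Dm, Eb, F, Gm, Adim.
Reading the progression, the first chord not in that set is Ddim, so the modulation leaves Bb major there.
The chord immediately before Ddim is Cm, which is diatonic to both keys: ii in Bb major and i in C minor.

Cm — ii in Bb major, i in C minor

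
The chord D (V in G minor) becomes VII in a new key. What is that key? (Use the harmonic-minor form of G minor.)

The numeral VII denotes a major triad on scale degree 7. With D on degree 7, the tonic of the new key is E.
Degree 7 carries a major triad in natural-minor keys, so the destination is E minor.
Check: the diatonic triads of E minor (natural minor) are Em (i), F♯dim (ii°), G (III), Am (iv), Bm (v), C (VI), D (VII) — D is indeed VII.

E minor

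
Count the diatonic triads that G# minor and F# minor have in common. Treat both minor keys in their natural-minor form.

Diatonic triads of G# minor (natural minor): G#m (i), A#dim (ii°), B (III), C#m (iv), D#m (v), E (VI), F# (VII).
Diatonic triads of F# minor (natural minor): F#m (i), G#dim (ii°), A (III), Bm (iv), C#m (v), D (VI), E (VII).
Matching root and quality in both lists: C#m, E.
That gives 2 common triads.

2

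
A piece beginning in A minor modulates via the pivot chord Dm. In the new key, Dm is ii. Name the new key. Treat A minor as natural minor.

C major

The numeral ii denotes a minor triad on scale degree 2. With D on degree 2, the tonic of the new key is C.
Degree 2 carries a minor triad in major keys, so the destination is C major.
Check: the diatonic triads of C major are C (I), Dm (ii), Em (iii), F (IV), G (V), Am (vi), Bdim (vii°) — Dm is indeed ii.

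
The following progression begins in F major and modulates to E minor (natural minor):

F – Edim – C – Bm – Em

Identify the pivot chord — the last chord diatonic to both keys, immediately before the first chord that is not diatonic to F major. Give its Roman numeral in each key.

C — V in F major, VI in E minor

Chords diatonic to F major: F, Gm, Am, Bb, C, Dm, Edim.
Reading the progression, the first chord not in that set is Bm, so the modulation leaves F major there.
The chord immediately before Bm is C, which is diatonic to both keys: V in F major and VI in E minor.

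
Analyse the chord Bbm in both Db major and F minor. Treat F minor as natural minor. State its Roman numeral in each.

vi in Db major; iv in F minor

The scale of Db major is Db Eb F Gb Ab Bb C; Bb is degree 6, and the triad built there (Bb-Db-F) is minor, so it is vi.
The scale of F minor (natural minor) is F G Ab Bb C Db Eb; Bb is degree 4, and the triad built there (Bb-Db-F) is minor, so it is iv.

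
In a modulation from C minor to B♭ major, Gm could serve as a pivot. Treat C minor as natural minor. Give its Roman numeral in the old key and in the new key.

v in C minor; vi in B♭ major

The scale of C minor (natural minor) is C D E♭ F G A♭ B♭; G is degree 5, and the triad built there (G-B♭-D) is minor, so it is v.
The scale of B♭ major is B♭ C D E♭ F G A; G is degree 6, and the triad built there (G-B♭-D) is minor, so it is vi.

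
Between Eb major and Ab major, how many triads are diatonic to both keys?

Diatonic triads of Eb major: Eb (I), Fm (ii), Gm (iii), Ab (IV), Bb (V), Cm (vi), Ddim (vii°).
Diatonic triads of Ab major: Ab (I), Bbm (ii), Cm (iii), Db (IV), Eb (V), Fm (vi), Gdim (vii°).
Matching root and quality in both lists: Eb, Fm, Ab, Cm.
That gives 4 common triads.

4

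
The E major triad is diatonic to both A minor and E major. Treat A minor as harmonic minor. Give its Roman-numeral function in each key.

V in A minor; I in E major

The scale of A minor (harmonic minor) is A B C D E F G#; E is degree 5, and the triad built there (E-G#-B) is major, so it is V.
The scale of E major is E F# G# A B C# D#; E is degree 1, and the triad built there (E-G#-B) is major, so it is I.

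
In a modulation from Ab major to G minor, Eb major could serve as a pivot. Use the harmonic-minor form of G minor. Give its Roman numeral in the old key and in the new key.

The scale of Ab major is Ab Bb C Db Eb F G; Eb is degree 5, and the triad built there (Eb-G-Bb) is major, so it is V.
The scale of G minor (harmonic minor) is G A Bb C D Eb F#; Eb is degree 6, and the triad built there (Eb-G-Bb) is major, so it is VI.

V in Ab major; VI in G minor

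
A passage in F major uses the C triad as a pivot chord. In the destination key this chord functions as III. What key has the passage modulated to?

A minor

The numeral III denotes a major triad on scale degree 3. With C on degree 3, the tonic of the new key is A.
Degree 3 carries a major triad in natural-minor keys, so the destination is A minor.
Check: the diatonic triads of A minor (natural minor) are Am (i), Bdim (ii°), C (III), Dm (iv), Em (v), F (VI), G (VII) — C is indeed III.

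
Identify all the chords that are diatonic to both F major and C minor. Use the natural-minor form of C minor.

Triads in F major: F major (I), G minor (ii), A minor (iii), Bb major (IV), C major (V), D minor (vi), E diminished (vii°).
Triads in C minor (natural minor): C minor (i), D diminished (ii°), Eb major (III), F minor (iv), G minor (v), Ab major (VI), Bb major (VII).
Shared triads with their functions: G minor (ii in F major, v in C minor); Bb major (IV in F major, VII in C minor).

Gm, Bb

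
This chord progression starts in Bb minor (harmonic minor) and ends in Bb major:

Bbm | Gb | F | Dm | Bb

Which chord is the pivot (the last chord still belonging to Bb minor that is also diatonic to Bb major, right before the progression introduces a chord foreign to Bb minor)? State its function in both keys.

F — V in Bb minor, V in Bb major

Chords diatonic to Bb minor: Bbm, Cdim, Dbaug, Ebm, F, Gb, Adim.
Reading the progression, the first chord not in that set is Dm, so the modulation leaves Bb minor there.
The chord immediately before Dm is F, which is diatonic to both keys: V in Bb minor and V in Bb major.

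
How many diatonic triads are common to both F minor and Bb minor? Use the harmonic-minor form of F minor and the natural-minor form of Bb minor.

Diatonic triads of F minor (harmonic minor): Fm (i), Gdim (ii°), Abaug (III+), Bbm (iv), C (V), Db (VI), Edim (vii°).
Diatonic triads of Bb minor (natural minor): Bbm (i), Cdim (ii°), Db (III), Ebm (iv), Fm (v), Gb (VI), Ab (VII).
Matching root and quality in both lists: Fm, Bbm, Db.
That gives 3 common triads.

3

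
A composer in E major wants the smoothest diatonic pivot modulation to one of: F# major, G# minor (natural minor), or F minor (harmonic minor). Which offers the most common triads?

G# minor

Triads of E major: E (I), F#m (ii), G#m (iii), A (IV), B (V), C#m (vi), D#dim (vii°).
F# major shares 2: G#m, B.
G# minor (natural minor) shares 4: E, G#m, B, C#m.
F minor (harmonic minor) shares 0: none.
The most common triads (4) are shared with G# minor.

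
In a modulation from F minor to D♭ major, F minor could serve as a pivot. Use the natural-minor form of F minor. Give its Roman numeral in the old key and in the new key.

The scale of F minor (natural minor) is F G A♭ B♭ C D♭ E♭; F is degree 1, and the triad built there (F-A♭-C) is minor, so it is i.
The scale of D♭ major is D♭ E♭ F G♭ A♭ B♭ C; F is degree 3, and the triad built there (F-A♭-C) is minor, so it is iii.

i in F minor; iii in D♭ major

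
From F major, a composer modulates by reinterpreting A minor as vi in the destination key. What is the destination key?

C major

The numeral vi denotes a minor triad on scale degree 6. With A on degree 6, the tonic of the new key is C.
Degree 6 carries a minor triad in major keys, so the destination is C major.
Check: the diatonic triads of C major are C (I), Dm (ii), Em (iii), F (IV), G (V), Am (vi), Bdim (vii°) — A minor is indeed vi.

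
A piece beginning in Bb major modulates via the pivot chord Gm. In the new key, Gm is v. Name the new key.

The numeral v denotes a minor triad on scale degree 5. With G on degree 5, the tonic of the new key is C.
Degree 5 carries a minor triad in natural-minor keys, so the destination is C minor.
Check: the diatonic triads of C minor (natural minor) are Cm (i), Ddim (ii°), Eb (III), Fm (iv), Gm (v), Ab (VI), Bb (VII) — Gm is indeed v.

C minor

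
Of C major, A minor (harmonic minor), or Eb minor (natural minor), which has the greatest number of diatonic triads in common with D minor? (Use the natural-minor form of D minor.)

C major

Triads of D minor (natural minor): Dm (i), Edim (ii°), F (III), Gm (iv), Am (v), Bb (VI), C (VII).
C major shares 4: Dm, F, Am, C.
A minor (harmonic minor) shares 3: Dm, F, Am.
Eb minor (natural minor) shares 0: none.
The most common triads (4) are shared with C major.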